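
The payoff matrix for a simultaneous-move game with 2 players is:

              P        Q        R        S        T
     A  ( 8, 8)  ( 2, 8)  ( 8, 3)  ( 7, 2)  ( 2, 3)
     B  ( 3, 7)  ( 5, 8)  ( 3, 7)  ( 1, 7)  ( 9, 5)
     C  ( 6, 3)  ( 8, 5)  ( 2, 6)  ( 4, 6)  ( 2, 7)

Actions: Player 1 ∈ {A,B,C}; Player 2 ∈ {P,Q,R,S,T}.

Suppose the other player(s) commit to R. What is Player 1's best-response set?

P1 best: {A}

u_1(A vs R) = 8
u_1(B vs R) = 3
u_1(C vs R) = 2
max payoff 8 at {A}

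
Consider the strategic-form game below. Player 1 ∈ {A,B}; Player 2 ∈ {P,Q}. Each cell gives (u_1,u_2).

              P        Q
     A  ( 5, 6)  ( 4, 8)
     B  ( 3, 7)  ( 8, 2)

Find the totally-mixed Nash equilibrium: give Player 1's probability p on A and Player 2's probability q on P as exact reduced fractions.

P1 indiff ⇒ q·5+(1-q)·4 = q·3+(1-q)·8 ⇒ q(2) = (1-q)(4) ⇒ q = 2/3
P2 indiff ⇒ p·6+(1-p)·7 = p·8+(1-p)·2 ⇒ p(-2) = (1-p)(-5) ⇒ p = 5/7

(p,q) = (5/7, 2/3)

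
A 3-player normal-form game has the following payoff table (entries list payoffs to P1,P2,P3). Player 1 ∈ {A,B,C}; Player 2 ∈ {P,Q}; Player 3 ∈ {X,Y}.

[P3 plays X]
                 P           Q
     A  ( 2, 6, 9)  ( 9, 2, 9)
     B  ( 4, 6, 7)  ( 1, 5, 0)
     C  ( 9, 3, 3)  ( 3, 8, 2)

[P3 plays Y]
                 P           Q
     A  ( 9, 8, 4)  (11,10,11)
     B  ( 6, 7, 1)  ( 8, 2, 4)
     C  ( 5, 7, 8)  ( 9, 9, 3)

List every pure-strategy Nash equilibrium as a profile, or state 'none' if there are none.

NE set: (A,Q,Y)

(A,P,X): not NE [P1→C gives 9>2]
(A,P,Y): not NE [P2→Q gives 10>8; P3→X gives 9>4]
(A,Q,X): not NE [P2→P gives 6>2; P3→Y gives 11>9]
(A,Q,Y): NE
(B,P,X): not NE [P1→C gives 9>4]
(B,P,Y): not NE [P1→A gives 9>6; P3→X gives 7>1]
(B,Q,X): not NE [P1→A gives 9>1; P2→P gives 6>5; P3→Y gives 4>0]
(B,Q,Y): not NE [P1→A gives 11>8; P2→P gives 7>2]
(C,P,X): not NE [P2→Q gives 8>3; P3→Y gives 8>3]
(C,P,Y): not NE [P1→A gives 9>5; P2→Q gives 9>7]
(C,Q,X): not NE [P1→A gives 9>3; P3→Y gives 3>2]
(C,Q,Y): not NE [P1→A gives 11>9]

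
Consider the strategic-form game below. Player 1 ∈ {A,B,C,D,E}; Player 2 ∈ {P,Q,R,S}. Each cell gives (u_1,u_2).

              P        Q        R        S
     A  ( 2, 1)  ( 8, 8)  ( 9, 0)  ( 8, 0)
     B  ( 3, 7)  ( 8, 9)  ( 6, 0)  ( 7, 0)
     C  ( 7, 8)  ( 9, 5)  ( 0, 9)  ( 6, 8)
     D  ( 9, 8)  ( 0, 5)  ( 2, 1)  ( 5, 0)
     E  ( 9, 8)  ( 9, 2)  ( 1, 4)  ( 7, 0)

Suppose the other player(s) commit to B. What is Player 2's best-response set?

u_2(P vs B) = 7
u_2(Q vs B) = 9
u_2(R vs B) = 0
u_2(S vs B) = 0
max payoff 9 at {Q}

argmax u_2 = {Q}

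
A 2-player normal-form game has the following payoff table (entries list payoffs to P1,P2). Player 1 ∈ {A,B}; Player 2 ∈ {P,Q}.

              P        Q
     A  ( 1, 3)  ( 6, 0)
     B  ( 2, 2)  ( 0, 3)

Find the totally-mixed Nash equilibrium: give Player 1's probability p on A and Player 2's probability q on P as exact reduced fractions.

p=1/4, q=6/7

P1 indiff ⇒ q·1+(1-q)·6 = q·2+(1-q)·0 ⇒ q(-1) = (1-q)(-6) ⇒ q = 6/7
P2 indiff ⇒ p·3+(1-p)·2 = p·0+(1-p)·3 ⇒ p(3) = (1-p)(1) ⇒ p = 1/4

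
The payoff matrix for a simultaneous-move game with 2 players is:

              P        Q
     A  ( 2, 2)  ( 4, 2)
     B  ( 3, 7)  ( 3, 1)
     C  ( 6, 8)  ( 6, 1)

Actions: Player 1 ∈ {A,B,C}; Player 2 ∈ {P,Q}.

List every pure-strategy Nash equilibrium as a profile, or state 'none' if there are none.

PSNE = {(C,P)}

(A,P): not NE [P1→C gives 6>2]
(A,Q): not NE [P1→C gives 6>4]
(B,P): not NE [P1→C gives 6>3]
(B,Q): not NE [P1→C gives 6>3; P2→P gives 7>1]
(C,P): NE
(C,Q): not NE [P2→P gives 8>1]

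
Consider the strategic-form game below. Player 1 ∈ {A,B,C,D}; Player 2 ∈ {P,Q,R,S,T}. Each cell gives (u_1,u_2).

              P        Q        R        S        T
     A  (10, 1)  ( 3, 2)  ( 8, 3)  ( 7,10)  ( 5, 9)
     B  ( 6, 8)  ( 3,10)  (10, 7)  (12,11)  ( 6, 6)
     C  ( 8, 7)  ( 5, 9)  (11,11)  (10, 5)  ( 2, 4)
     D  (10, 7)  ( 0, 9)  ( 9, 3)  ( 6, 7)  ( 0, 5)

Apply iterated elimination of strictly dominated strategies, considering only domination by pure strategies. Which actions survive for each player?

P2 drop P (Q beats it: A:2>1 B:10>8 C:9>7 D:9>7)
P1 drop D (B beats it: Q:3>0 R:10>9 S:12>6 T:6>0)
P2 drop T (S beats it: A:10>9 B:11>6 C:5>4)
P1 drop A (C beats it: Q:5>3 R:11>8 S:10>7)
P1→{B,C} P2→{Q,R,S}

Remaining: P1:{B,C} P2:{Q,R,S}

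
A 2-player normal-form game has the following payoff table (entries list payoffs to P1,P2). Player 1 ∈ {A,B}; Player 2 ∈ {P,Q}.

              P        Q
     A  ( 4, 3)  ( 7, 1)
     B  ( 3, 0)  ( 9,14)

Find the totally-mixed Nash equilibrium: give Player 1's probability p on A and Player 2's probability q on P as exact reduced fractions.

P1 mixes 7/8 on A; P2 mixes 2/3 on P

P1 indiff ⇒ q·4+(1-q)·7 = q·3+(1-q)·9 ⇒ q(1) = (1-q)(2) ⇒ q = 2/3
P2 indiff ⇒ p·3+(1-p)·0 = p·1+(1-p)·14 ⇒ p(2) = (1-p)(14) ⇒ p = 7/8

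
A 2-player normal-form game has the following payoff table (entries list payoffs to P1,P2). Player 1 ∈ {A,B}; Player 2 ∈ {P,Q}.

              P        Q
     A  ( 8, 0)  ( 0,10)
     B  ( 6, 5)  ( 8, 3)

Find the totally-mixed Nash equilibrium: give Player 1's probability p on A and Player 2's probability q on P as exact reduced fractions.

P1 indiff ⇒ q·8+(1-q)·0 = q·6+(1-q)·8 ⇒ q(2) = (1-q)(8) ⇒ q = 4/5
P2 indiff ⇒ p·0+(1-p)·5 = p·10+(1-p)·3 ⇒ p(-10) = (1-p)(-2) ⇒ p = 1/6

(p,q) = (1/6, 4/5)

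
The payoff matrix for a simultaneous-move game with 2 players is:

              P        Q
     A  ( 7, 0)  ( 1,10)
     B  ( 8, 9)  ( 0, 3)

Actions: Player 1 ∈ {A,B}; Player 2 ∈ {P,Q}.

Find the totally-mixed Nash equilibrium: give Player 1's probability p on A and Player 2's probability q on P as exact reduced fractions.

P1 indiff ⇒ q·7+(1-q)·1 = q·8+(1-q)·0 ⇒ q(-1) = (1-q)(-1) ⇒ q = 1/2
P2 indiff ⇒ p·0+(1-p)·9 = p·10+(1-p)·3 ⇒ p(-10) = (1-p)(-6) ⇒ p = 3/8

(p,q) = (3/8, 1/2)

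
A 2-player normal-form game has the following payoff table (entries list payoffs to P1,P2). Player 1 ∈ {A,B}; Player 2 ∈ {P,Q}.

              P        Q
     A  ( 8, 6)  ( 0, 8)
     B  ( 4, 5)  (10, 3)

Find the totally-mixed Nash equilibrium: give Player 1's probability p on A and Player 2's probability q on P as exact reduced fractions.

p=1/2, q=5/7

P1 indiff ⇒ q·8+(1-q)·0 = q·4+(1-q)·10 ⇒ q(4) = (1-q)(10) ⇒ q = 5/7
P2 indiff ⇒ p·6+(1-p)·5 = p·8+(1-p)·3 ⇒ p(-2) = (1-p)(-2) ⇒ p = 1/2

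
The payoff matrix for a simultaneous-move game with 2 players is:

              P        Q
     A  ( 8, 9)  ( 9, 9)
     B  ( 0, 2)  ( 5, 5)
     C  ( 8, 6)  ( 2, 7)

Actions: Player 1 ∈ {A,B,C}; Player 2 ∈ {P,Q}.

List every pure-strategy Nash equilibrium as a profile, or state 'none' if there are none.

Nash profiles: (A,P), (A,Q)

(A,P): NE
(A,Q): NE
(B,P): not NE [P1→C gives 8>0; P2→Q gives 5>2]
(B,Q): not NE [P1→A gives 9>5]
(C,P): not NE [P2→Q gives 7>6]
(C,Q): not NE [P1→A gives 9>2]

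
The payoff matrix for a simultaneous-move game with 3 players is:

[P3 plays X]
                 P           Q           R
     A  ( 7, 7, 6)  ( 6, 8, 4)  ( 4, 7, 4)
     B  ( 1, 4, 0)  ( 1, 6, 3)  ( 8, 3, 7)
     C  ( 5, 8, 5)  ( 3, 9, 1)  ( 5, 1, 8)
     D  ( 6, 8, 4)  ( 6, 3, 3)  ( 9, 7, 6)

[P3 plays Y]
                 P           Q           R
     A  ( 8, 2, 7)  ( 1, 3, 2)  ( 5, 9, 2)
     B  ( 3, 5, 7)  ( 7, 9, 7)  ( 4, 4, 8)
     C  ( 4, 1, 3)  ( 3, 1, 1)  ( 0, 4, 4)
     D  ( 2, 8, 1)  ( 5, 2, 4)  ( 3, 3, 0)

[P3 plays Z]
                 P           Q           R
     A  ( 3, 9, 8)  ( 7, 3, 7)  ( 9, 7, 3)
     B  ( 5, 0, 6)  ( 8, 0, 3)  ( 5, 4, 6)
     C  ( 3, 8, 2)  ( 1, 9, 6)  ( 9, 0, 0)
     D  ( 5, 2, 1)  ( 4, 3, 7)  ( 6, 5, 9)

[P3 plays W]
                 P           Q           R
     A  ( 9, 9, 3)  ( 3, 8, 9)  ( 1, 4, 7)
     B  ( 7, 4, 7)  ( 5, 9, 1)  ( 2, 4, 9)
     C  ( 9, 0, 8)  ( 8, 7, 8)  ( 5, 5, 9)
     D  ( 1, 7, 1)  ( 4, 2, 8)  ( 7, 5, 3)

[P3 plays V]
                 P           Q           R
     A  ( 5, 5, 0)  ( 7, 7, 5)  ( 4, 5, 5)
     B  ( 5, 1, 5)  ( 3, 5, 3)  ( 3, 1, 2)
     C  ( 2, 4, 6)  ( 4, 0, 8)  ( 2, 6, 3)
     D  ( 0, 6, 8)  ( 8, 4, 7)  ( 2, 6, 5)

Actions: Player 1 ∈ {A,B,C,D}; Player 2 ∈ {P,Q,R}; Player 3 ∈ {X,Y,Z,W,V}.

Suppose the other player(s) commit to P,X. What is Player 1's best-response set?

P1 best: {A}

u_1(A vs P,X) = 7
u_1(B vs P,X) = 1
u_1(C vs P,X) = 5
u_1(D vs P,X) = 6
max payoff 7 at {A}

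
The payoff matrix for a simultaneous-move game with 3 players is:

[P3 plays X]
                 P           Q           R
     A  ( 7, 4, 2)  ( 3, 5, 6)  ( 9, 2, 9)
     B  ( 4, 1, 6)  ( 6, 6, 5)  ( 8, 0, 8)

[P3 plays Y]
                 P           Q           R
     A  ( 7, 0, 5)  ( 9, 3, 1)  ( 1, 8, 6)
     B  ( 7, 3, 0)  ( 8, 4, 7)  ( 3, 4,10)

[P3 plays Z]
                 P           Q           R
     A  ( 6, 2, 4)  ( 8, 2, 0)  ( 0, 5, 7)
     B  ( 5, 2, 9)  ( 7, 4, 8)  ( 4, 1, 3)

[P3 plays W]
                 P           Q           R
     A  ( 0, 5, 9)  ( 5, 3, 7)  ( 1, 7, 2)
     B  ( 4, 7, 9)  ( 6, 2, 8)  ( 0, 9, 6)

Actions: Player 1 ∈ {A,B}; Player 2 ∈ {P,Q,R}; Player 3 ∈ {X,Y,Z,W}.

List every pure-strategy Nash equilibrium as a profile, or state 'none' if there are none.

(A,P,X): not NE [P2→Q gives 5>4; P3→W gives 9>2]
(A,P,Y): not NE [P2→R gives 8>0; P3→W gives 9>5]
(A,P,Z): not NE [P2→R gives 5>2; P3→W gives 9>4]
(A,P,W): not NE [P1→B gives 4>0; P2→R gives 7>5]
(A,Q,X): not NE [P1→B gives 6>3; P3→W gives 7>6]
(A,Q,Y): not NE [P2→R gives 8>3; P3→W gives 7>1]
(A,Q,Z): not NE [P2→R gives 5>2; P3→W gives 7>0]
(A,Q,W): not NE [P1→B gives 6>5; P2→R gives 7>3]
(A,R,X): not NE [P2→Q gives 5>2]
(A,R,Y): not NE [P1→B gives 3>1; P3→X gives 9>6]
(A,R,Z): not NE [P1→B gives 4>0; P3→X gives 9>7]
(A,R,W): not NE [P3→X gives 9>2]
(B,P,X): not NE [P1→A gives 7>4; P2→Q gives 6>1; P3→W gives 9>6]
(B,P,Y): not NE [P2→R gives 4>3; P3→W gives 9>0]
(B,P,Z): not NE [P1→A gives 6>5; P2→Q gives 4>2]
(B,P,W): not NE [P2→R gives 9>7]
(B,Q,X): not NE [P3→W gives 8>5]
(B,Q,Y): not NE [P1→A gives 9>8; P3→W gives 8>7]
(B,Q,Z): not NE [P1→A gives 8>7]
(B,Q,W): not NE [P2→R gives 9>2]
(B,R,X): not NE [P1→A gives 9>8; P2→Q gives 6>0; P3→Y gives 10>8]
(B,R,Y): NE
(B,R,Z): not NE [P2→Q gives 4>1; P3→Y gives 10>3]
(B,R,W): not NE [P1→A gives 1>0; P3→Y gives 10>6]

Nash profiles: (B,R,Y)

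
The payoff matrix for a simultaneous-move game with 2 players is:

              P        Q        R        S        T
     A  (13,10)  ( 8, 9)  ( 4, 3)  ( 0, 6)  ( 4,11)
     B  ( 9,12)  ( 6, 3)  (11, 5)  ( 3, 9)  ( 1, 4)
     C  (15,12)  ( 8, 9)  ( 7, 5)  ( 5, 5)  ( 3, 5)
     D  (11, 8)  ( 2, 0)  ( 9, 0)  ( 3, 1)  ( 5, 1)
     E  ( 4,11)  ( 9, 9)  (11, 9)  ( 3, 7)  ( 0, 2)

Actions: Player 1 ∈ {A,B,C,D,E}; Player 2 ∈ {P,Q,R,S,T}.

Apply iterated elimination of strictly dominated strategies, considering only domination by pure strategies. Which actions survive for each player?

Remaining: P1:{A,C,D} P2:{P,T}

P2 drop Q (P beats it: A:10>9 B:12>3 C:12>9 D:8>0 E:11>9)
P2 drop R (P beats it: A:10>3 B:12>5 C:12>5 D:8>0 E:11>9)
P1 drop B (C beats it: P:15>9 S:5>3 T:3>1)
P1 drop E (C beats it: P:15>4 S:5>3 T:3>0)
P2 drop S (P beats it: A:10>6 C:12>5 D:8>1)
P1→{A,C,D} P2→{P,T}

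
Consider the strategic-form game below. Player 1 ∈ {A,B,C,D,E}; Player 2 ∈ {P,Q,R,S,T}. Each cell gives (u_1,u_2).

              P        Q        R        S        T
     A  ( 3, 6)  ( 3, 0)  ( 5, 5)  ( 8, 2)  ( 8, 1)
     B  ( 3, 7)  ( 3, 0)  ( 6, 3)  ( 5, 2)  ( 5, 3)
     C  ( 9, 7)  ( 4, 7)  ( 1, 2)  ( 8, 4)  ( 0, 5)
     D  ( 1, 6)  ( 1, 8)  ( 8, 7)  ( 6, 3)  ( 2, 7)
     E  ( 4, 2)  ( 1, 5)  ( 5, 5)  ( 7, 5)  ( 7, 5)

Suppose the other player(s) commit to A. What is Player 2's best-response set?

u_2(P vs A) = 6
u_2(Q vs A) = 0
u_2(R vs A) = 5
u_2(S vs A) = 2
u_2(T vs A) = 1
max payoff 6 at {P}

argmax u_2 = {P}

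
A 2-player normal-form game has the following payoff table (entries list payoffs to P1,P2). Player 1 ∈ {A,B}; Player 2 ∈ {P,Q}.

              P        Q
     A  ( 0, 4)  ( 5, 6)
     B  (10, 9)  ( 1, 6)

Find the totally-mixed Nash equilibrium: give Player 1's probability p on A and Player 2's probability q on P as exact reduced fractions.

P1 indiff ⇒ q·0+(1-q)·5 = q·10+(1-q)·1 ⇒ q(-10) = (1-q)(-4) ⇒ q = 2/7
P2 indiff ⇒ p·4+(1-p)·9 = p·6+(1-p)·6 ⇒ p(-2) = (1-p)(-3) ⇒ p = 3/5

P1 mixes 3/5 on A; P2 mixes 2/7 on P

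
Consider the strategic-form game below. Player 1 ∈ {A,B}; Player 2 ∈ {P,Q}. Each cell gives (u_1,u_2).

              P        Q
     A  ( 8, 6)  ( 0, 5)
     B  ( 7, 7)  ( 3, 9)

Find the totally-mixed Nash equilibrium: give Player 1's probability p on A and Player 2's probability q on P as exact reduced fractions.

p=2/3, q=3/4

P1 indiff ⇒ q·8+(1-q)·0 = q·7+(1-q)·3 ⇒ q(1) = (1-q)(3) ⇒ q = 3/4
P2 indiff ⇒ p·6+(1-p)·7 = p·5+(1-p)·9 ⇒ p(1) = (1-p)(2) ⇒ p = 2/3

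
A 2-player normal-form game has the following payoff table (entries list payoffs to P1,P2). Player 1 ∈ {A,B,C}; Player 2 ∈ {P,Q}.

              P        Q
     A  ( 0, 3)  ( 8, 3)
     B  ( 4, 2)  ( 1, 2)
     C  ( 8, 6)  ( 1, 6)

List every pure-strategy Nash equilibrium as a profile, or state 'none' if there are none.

(A,P): not NE [P1→C gives 8>0]
(A,Q): NE
(B,P): not NE [P1→C gives 8>4]
(B,Q): not NE [P1→A gives 8>1]
(C,P): NE
(C,Q): not NE [P1→A gives 8>1]

PSNE = {(A,Q), (C,P)}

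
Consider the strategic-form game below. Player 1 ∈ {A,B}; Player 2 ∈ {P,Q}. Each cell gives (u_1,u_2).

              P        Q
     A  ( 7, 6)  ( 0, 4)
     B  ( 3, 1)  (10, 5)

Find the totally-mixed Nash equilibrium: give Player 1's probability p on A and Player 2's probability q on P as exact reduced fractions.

(p,q) = (2/3, 5/7)

P1 indiff ⇒ q·7+(1-q)·0 = q·3+(1-q)·10 ⇒ q(4) = (1-q)(10) ⇒ q = 5/7
P2 indiff ⇒ p·6+(1-p)·1 = p·4+(1-p)·5 ⇒ p(2) = (1-p)(4) ⇒ p = 2/3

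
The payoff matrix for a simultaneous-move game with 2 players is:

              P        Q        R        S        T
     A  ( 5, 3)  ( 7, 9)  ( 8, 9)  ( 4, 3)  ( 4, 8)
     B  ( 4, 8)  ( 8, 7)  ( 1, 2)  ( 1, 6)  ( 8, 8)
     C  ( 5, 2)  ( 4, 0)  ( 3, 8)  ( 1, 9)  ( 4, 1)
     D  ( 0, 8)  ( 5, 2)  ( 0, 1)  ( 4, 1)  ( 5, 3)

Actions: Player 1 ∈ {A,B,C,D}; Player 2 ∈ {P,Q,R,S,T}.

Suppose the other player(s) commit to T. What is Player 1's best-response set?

u_1(A vs T) = 4
u_1(B vs T) = 8
u_1(C vs T) = 4
u_1(D vs T) = 5
max payoff 8 at {B}

argmax u_1 = {B}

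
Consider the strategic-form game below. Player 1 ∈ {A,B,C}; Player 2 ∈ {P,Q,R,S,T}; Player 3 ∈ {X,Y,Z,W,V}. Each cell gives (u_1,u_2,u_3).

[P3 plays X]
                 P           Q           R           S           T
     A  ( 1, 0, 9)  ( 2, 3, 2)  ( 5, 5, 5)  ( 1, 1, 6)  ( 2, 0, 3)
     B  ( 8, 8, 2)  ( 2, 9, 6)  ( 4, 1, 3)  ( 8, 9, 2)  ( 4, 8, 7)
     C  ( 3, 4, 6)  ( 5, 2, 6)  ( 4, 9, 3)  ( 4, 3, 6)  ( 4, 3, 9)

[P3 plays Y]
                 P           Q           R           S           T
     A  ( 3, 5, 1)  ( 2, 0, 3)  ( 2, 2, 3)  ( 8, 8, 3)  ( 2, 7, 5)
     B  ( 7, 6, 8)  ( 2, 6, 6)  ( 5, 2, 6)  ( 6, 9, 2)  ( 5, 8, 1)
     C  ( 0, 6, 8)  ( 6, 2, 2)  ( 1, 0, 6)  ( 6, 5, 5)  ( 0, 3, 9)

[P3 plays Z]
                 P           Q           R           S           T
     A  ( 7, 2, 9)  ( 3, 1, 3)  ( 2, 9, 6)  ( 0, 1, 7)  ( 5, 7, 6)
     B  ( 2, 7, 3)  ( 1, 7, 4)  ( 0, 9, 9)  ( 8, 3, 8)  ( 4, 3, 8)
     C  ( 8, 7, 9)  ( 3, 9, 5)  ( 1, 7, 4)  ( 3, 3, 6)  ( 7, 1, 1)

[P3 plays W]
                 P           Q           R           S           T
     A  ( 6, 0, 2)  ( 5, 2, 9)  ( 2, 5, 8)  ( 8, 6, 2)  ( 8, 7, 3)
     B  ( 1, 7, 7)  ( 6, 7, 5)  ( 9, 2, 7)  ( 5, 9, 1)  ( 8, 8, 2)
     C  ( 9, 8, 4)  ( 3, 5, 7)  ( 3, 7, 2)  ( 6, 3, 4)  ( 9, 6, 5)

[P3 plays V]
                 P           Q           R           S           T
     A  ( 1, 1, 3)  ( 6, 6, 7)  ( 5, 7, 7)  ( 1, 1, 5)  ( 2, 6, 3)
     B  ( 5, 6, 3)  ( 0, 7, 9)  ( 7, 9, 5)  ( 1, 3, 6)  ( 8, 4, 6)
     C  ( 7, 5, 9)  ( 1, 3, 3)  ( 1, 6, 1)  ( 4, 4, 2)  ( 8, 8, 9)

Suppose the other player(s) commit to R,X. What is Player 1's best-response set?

u_1(A vs R,X) = 5
u_1(B vs R,X) = 4
u_1(C vs R,X) = 4
max payoff 5 at {A}

P1 best: {A}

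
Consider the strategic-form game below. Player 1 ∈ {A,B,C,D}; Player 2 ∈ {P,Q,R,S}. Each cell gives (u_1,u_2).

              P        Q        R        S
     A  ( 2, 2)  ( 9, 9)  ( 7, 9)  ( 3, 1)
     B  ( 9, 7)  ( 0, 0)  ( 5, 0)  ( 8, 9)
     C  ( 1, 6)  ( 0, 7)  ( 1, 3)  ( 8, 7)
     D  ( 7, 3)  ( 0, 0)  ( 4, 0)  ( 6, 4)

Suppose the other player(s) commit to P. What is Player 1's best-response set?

P1 best: {B}

u_1(A vs P) = 2
u_1(B vs P) = 9
u_1(C vs P) = 1
u_1(D vs P) = 7
max payoff 9 at {B}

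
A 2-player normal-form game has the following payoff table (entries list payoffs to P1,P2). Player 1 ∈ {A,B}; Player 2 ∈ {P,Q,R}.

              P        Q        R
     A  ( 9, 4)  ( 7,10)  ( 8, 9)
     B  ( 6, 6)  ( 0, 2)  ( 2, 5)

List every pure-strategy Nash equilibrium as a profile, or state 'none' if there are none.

(A,P): not NE [P2→Q gives 10>4]
(A,Q): NE
(A,R): not NE [P2→Q gives 10>9]
(B,P): not NE [P1→A gives 9>6]
(B,Q): not NE [P1→A gives 7>0; P2→P gives 6>2]
(B,R): not NE [P1→A gives 8>2; P2→P gives 6>5]

NE set: (A,Q)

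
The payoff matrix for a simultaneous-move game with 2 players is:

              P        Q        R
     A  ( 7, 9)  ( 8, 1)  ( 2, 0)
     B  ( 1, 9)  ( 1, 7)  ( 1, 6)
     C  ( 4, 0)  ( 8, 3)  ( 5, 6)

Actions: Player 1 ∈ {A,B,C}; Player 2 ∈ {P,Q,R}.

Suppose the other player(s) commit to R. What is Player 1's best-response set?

u_1(A vs R) = 2
u_1(B vs R) = 1
u_1(C vs R) = 5
max payoff 5 at {C}

argmax u_1 = {C}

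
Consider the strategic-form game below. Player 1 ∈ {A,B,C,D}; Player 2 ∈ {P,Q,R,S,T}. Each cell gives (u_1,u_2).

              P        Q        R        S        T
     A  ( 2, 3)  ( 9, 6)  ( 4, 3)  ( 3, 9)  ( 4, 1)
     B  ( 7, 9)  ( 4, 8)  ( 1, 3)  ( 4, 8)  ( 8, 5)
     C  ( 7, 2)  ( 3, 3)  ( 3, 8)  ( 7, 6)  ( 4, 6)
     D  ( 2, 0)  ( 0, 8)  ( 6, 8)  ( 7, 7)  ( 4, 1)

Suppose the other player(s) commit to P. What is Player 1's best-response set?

u_1(A vs P) = 2
u_1(B vs P) = 7
u_1(C vs P) = 7
u_1(D vs P) = 2
max payoff 7 at {B,C}

P1 best: {B,C}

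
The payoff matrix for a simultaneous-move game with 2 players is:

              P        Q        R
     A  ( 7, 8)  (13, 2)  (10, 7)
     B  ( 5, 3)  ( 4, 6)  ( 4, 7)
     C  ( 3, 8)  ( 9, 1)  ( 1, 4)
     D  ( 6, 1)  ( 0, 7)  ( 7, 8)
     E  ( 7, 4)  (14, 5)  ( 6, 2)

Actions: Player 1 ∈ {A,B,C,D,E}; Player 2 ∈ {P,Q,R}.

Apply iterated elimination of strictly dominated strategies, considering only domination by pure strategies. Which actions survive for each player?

Survivors P1:{A,E} P2:{P,Q}

P1 drop B (A beats it: P:7>5 Q:13>4 R:10>4)
P1 drop C (A beats it: P:7>3 Q:13>9 R:10>1)
P1 drop D (A beats it: P:7>6 Q:13>0 R:10>7)
P2 drop R (P beats it: A:8>7 E:4>2)
P1→{A,E} P2→{P,Q}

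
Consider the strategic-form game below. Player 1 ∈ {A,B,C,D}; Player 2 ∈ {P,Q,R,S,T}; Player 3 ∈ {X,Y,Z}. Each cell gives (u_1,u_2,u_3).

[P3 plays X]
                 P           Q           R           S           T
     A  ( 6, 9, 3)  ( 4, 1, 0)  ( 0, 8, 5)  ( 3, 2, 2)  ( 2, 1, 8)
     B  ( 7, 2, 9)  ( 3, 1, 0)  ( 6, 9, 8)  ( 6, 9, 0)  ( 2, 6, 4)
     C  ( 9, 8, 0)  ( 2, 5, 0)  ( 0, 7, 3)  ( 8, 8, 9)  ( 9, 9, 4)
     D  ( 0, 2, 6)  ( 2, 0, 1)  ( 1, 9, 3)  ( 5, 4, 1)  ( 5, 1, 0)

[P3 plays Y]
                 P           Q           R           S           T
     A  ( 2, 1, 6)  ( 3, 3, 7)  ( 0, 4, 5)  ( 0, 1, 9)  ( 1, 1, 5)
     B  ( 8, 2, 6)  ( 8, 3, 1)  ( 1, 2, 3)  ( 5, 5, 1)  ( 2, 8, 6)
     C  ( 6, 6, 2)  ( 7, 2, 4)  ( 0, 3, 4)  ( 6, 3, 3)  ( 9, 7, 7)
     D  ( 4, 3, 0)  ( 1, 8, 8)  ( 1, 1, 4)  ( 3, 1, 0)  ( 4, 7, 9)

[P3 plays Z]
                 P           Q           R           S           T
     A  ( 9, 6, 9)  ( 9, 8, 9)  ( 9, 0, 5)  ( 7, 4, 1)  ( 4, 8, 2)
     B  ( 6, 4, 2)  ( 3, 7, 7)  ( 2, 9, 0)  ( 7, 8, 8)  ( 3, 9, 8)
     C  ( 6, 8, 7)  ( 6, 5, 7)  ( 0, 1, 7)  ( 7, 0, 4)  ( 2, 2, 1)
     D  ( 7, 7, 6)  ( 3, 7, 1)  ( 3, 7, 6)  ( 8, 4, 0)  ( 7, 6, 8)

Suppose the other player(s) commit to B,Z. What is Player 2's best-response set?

BR_2 = {R,T}

u_2(P vs B,Z) = 4
u_2(Q vs B,Z) = 7
u_2(R vs B,Z) = 9
u_2(S vs B,Z) = 8
u_2(T vs B,Z) = 9
max payoff 9 at {R,T}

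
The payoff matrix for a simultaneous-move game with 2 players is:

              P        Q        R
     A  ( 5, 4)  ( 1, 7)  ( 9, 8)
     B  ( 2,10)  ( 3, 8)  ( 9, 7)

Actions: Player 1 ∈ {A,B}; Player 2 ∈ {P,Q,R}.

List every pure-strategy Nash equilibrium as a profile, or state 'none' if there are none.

Nash profiles: (A,R)

(A,P): not NE [P2→R gives 8>4]
(A,Q): not NE [P1→B gives 3>1; P2→R gives 8>7]
(A,R): NE
(B,P): not NE [P1→A gives 5>2]
(B,Q): not NE [P2→P gives 10>8]
(B,R): not NE [P2→P gives 10>7]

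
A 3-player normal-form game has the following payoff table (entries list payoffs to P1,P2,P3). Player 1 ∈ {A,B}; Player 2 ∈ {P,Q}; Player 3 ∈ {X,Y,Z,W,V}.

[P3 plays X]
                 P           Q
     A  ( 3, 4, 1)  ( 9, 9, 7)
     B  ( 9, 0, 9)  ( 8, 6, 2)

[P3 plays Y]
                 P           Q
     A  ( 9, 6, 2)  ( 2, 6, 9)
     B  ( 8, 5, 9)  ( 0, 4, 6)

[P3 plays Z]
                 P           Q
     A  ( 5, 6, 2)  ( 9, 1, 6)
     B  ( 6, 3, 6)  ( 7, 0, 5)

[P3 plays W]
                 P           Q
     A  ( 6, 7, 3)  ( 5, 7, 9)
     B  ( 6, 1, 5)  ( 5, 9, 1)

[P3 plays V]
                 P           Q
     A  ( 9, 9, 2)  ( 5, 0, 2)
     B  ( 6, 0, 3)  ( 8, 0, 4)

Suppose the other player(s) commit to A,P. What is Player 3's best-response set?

u_3(X vs A,P) = 1
u_3(Y vs A,P) = 2
u_3(Z vs A,P) = 2
u_3(W vs A,P) = 3
u_3(V vs A,P) = 2
max payoff 3 at {W}

argmax u_3 = {W}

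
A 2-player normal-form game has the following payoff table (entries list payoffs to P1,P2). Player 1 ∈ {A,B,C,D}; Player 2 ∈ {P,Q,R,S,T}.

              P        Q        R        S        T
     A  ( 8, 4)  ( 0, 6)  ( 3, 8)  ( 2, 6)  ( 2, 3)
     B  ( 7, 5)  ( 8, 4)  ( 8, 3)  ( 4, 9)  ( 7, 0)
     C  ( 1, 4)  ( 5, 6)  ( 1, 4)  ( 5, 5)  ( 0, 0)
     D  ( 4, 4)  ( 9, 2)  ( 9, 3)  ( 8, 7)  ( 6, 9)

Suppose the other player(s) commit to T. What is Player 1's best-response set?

u_1(A vs T) = 2
u_1(B vs T) = 7
u_1(C vs T) = 0
u_1(D vs T) = 6
max payoff 7 at {B}

argmax u_1 = {B}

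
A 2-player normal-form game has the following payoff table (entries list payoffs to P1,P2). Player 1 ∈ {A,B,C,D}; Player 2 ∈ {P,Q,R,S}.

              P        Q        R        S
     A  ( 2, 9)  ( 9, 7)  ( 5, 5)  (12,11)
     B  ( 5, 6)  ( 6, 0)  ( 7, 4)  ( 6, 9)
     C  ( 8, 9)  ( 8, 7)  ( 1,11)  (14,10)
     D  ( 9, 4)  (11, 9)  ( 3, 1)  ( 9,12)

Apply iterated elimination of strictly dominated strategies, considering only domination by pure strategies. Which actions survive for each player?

P2 drop P (S beats it: A:11>9 B:9>6 C:10>9 D:12>4)
P2 drop Q (S beats it: A:11>7 B:9>0 C:10>7 D:12>9)
P1 drop D (A beats it: R:5>3 S:12>9)
P1→{A,B,C} P2→{R,S}

Survivors P1:{A,B,C} P2:{R,S}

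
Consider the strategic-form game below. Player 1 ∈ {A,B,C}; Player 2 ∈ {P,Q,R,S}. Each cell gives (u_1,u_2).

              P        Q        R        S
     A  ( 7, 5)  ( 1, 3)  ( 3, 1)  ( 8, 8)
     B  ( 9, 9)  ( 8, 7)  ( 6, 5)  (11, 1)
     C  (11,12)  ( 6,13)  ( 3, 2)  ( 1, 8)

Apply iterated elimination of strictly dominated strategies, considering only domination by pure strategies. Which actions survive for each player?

Survivors P1:{B,C} P2:{P,Q}

P1 drop A (B beats it: P:9>7 Q:8>1 R:6>3 S:11>8)
P2 drop R (P beats it: B:9>5 C:12>2)
P2 drop S (P beats it: B:9>1 C:12>8)
P1→{B,C} P2→{P,Q}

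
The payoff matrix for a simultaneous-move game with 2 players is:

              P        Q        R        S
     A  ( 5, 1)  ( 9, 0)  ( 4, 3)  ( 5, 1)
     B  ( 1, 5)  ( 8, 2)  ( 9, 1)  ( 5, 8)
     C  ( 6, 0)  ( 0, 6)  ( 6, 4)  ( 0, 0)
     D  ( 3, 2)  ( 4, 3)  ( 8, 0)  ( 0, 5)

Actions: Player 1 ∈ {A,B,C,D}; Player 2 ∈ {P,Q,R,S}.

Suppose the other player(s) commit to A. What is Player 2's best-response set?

u_2(P vs A) = 1
u_2(Q vs A) = 0
u_2(R vs A) = 3
u_2(S vs A) = 1
max payoff 3 at {R}

P2 best: {R}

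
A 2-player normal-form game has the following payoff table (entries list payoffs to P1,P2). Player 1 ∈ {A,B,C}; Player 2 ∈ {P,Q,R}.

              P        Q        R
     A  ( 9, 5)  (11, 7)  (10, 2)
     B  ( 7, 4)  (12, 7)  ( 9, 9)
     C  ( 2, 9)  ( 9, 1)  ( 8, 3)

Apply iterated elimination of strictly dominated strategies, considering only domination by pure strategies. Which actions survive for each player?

P1 drop C (A beats it: P:9>2 Q:11>9 R:10>8)
P2 drop P (Q beats it: A:7>5 B:7>4)
P1→{A,B} P2→{Q,R}

Survivors P1:{A,B} P2:{Q,R}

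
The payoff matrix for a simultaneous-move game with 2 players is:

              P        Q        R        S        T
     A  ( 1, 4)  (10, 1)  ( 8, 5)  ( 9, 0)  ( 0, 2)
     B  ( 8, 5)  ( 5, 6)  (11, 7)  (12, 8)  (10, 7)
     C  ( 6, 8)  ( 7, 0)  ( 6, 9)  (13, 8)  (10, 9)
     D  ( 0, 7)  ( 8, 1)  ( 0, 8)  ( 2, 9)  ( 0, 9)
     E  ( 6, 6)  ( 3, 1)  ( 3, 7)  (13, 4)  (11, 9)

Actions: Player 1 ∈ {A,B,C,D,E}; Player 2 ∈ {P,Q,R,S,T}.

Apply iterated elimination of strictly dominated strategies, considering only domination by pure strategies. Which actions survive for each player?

Remaining: P1:{B,C,E} P2:{R,S,T}

P2 drop P (R beats it: A:5>4 B:7>5 C:9>8 D:8>7 E:7>6)
P2 drop Q (R beats it: A:5>1 B:7>6 C:9>0 D:8>1 E:7>1)
P1 drop A (B beats it: R:11>8 S:12>9 T:10>0)
P1 drop D (B beats it: R:11>0 S:12>2 T:10>0)
P1→{B,C,E} P2→{R,S,T}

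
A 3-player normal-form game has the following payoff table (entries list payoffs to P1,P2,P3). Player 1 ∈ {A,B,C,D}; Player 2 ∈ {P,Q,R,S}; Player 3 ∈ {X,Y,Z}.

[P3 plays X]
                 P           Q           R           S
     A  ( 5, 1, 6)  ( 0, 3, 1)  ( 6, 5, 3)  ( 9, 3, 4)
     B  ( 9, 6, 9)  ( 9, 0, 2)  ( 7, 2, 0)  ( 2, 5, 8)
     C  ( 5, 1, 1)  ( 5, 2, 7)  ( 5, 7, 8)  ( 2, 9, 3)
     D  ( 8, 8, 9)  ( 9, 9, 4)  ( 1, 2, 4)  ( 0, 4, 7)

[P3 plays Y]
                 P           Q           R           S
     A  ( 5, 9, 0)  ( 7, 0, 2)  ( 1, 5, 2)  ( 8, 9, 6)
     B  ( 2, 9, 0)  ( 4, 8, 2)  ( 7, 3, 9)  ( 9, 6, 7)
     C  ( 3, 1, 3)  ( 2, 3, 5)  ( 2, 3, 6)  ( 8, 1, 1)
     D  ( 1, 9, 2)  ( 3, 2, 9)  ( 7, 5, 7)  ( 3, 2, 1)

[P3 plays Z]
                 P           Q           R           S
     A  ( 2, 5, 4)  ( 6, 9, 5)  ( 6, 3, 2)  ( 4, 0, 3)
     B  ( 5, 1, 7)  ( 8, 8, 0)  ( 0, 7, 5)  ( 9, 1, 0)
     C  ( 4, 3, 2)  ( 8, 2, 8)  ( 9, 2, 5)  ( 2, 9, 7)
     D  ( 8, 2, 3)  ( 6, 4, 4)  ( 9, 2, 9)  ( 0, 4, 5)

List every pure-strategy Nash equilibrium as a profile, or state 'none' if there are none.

NE set: (B,P,X)

(A,P,X): not NE [P1→B gives 9>5; P2→R gives 5>1]
(A,P,Y): not NE [P3→X gives 6>0]
(A,P,Z): not NE [P1→D gives 8>2; P2→Q gives 9>5; P3→X gives 6>4]
(A,Q,X): not NE [P1→D gives 9>0; P2→R gives 5>3; P3→Z gives 5>1]
(A,Q,Y): not NE [P2→S gives 9>0; P3→Z gives 5>2]
(A,Q,Z): not NE [P1→C gives 8>6]
(A,R,X): not NE [P1→B gives 7>6]
(A,R,Y): not NE [P1→D gives 7>1; P2→S gives 9>5; P3→X gives 3>2]
(A,R,Z): not NE [P1→D gives 9>6; P2→Q gives 9>3; P3→X gives 3>2]
(A,S,X): not NE [P2→R gives 5>3; P3→Y gives 6>4]
(A,S,Y): not NE [P1→B gives 9>8]
(A,S,Z): not NE [P1→B gives 9>4; P2→Q gives 9>0; P3→Y gives 6>3]
(B,P,X): NE
(B,P,Y): not NE [P1→A gives 5>2; P3→X gives 9>0]
(B,P,Z): not NE [P1→D gives 8>5; P2→Q gives 8>1; P3→X gives 9>7]
(B,Q,X): not NE [P2→P gives 6>0]
(B,Q,Y): not NE [P1→A gives 7>4; P2→P gives 9>8]
(B,Q,Z): not NE [P3→Y gives 2>0]
(B,R,X): not NE [P2→P gives 6>2; P3→Y gives 9>0]
(B,R,Y): not NE [P2→P gives 9>3]
(B,R,Z): not NE [P1→D gives 9>0; P2→Q gives 8>7; P3→Y gives 9>5]
(B,S,X): not NE [P1→A gives 9>2; P2→P gives 6>5]
(B,S,Y): not NE [P2→P gives 9>6; P3→X gives 8>7]
(B,S,Z): not NE [P2→Q gives 8>1; P3→X gives 8>0]
(C,P,X): not NE [P1→B gives 9>5; P2→S gives 9>1; P3→Y gives 3>1]
(C,P,Y): not NE [P1→A gives 5>3; P2→R gives 3>1]
(C,P,Z): not NE [P1→D gives 8>4; P2→S gives 9>3; P3→Y gives 3>2]
(C,Q,X): not NE [P1→D gives 9>5; P2→S gives 9>2; P3→Z gives 8>7]
(C,Q,Y): not NE [P1→A gives 7>2; P3→Z gives 8>5]
(C,Q,Z): not NE [P2→S gives 9>2]
(C,R,X): not NE [P1→B gives 7>5; P2→S gives 9>7]
(C,R,Y): not NE [P1→D gives 7>2; P3→X gives 8>6]
(C,R,Z): not NE [P2→S gives 9>2; P3→X gives 8>5]
(C,S,X): not NE [P1→A gives 9>2; P3→Z gives 7>3]
(C,S,Y): not NE [P1→B gives 9>8; P2→R gives 3>1; P3→Z gives 7>1]
(C,S,Z): not NE [P1→B gives 9>2]
(D,P,X): not NE [P1→B gives 9>8; P2→Q gives 9>8]
(D,P,Y): not NE [P1→A gives 5>1; P3→X gives 9>2]
(D,P,Z): not NE [P2→S gives 4>2; P3→X gives 9>3]
(D,Q,X): not NE [P3→Y gives 9>4]
(D,Q,Y): not NE [P1→A gives 7>3; P2→P gives 9>2]
(D,Q,Z): not NE [P1→C gives 8>6; P3→Y gives 9>4]
(D,R,X): not NE [P1→B gives 7>1; P2→Q gives 9>2; P3→Z gives 9>4]
(D,R,Y): not NE [P2→P gives 9>5; P3→Z gives 9>7]
(D,R,Z): not NE [P2→S gives 4>2]
(D,S,X): not NE [P1→A gives 9>0; P2→Q gives 9>4]
(D,S,Y): not NE [P1→B gives 9>3; P2→P gives 9>2; P3→X gives 7>1]
(D,S,Z): not NE [P1→B gives 9>0; P3→X gives 7>5]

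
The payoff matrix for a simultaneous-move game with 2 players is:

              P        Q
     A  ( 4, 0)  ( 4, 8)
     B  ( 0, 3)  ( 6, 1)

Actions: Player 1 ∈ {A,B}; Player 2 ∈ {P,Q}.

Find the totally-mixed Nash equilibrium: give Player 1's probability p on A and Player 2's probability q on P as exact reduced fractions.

P1 indiff ⇒ q·4+(1-q)·4 = q·0+(1-q)·6 ⇒ q(4) = (1-q)(2) ⇒ q = 1/3
P2 indiff ⇒ p·0+(1-p)·3 = p·8+(1-p)·1 ⇒ p(-8) = (1-p)(-2) ⇒ p = 1/5

(p,q) = (1/5, 1/3)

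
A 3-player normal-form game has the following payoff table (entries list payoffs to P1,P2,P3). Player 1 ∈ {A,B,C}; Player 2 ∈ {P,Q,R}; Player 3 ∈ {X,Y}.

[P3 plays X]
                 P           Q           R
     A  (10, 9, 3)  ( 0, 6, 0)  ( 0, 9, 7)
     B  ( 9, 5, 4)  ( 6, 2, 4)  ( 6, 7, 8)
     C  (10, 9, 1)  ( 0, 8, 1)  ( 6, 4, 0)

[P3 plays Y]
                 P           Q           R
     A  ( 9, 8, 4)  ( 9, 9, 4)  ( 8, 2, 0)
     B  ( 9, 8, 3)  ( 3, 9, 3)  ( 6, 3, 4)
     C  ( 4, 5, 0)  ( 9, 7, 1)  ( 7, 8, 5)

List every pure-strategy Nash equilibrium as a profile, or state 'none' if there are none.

NE set: (A,Q,Y), (B,R,X), (C,P,X)

(A,P,X): not NE [P3→Y gives 4>3]
(A,P,Y): not NE [P2→Q gives 9>8]
(A,Q,X): not NE [P1→B gives 6>0; P2→R gives 9>6; P3→Y gives 4>0]
(A,Q,Y): NE
(A,R,X): not NE [P1→C gives 6>0]
(A,R,Y): not NE [P2→Q gives 9>2; P3→X gives 7>0]
(B,P,X): not NE [P1→C gives 10>9; P2→R gives 7>5]
(B,P,Y): not NE [P2→Q gives 9>8; P3→X gives 4>3]
(B,Q,X): not NE [P2→R gives 7>2]
(B,Q,Y): not NE [P1→C gives 9>3; P3→X gives 4>3]
(B,R,X): NE
(B,R,Y): not NE [P1→A gives 8>6; P2→Q gives 9>3; P3→X gives 8>4]
(C,P,X): NE
(C,P,Y): not NE [P1→B gives 9>4; P2→R gives 8>5; P3→X gives 1>0]
(C,Q,X): not NE [P1→B gives 6>0; P2→P gives 9>8]
(C,Q,Y): not NE [P2→R gives 8>7]
(C,R,X): not NE [P2→P gives 9>4; P3→Y gives 5>0]
(C,R,Y): not NE [P1→A gives 8>7]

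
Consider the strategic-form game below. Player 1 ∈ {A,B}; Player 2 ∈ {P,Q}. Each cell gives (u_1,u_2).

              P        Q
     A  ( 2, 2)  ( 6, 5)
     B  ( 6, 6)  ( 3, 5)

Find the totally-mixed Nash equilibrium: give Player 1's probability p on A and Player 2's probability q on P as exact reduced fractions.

p=1/4, q=3/7

P1 indiff ⇒ q·2+(1-q)·6 = q·6+(1-q)·3 ⇒ q(-4) = (1-q)(-3) ⇒ q = 3/7
P2 indiff ⇒ p·2+(1-p)·6 = p·5+(1-p)·5 ⇒ p(-3) = (1-p)(-1) ⇒ p = 1/4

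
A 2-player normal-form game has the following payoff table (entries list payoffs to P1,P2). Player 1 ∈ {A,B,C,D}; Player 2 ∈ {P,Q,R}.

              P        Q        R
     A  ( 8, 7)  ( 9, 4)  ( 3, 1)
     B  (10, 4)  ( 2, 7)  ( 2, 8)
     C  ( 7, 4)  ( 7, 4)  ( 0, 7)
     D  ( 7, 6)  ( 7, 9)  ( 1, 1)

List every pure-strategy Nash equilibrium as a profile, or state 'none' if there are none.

PSNE: ∅

(A,P): not NE [P1→B gives 10>8]
(A,Q): not NE [P2→P gives 7>4]
(A,R): not NE [P2→P gives 7>1]
(B,P): not NE [P2→R gives 8>4]
(B,Q): not NE [P1→A gives 9>2; P2→R gives 8>7]
(B,R): not NE [P1→A gives 3>2]
(C,P): not NE [P1→B gives 10>7; P2→R gives 7>4]
(C,Q): not NE [P1→A gives 9>7; P2→R gives 7>4]
(C,R): not NE [P1→A gives 3>0]
(D,P): not NE [P1→B gives 10>7; P2→Q gives 9>6]
(D,Q): not NE [P1→A gives 9>7]
(D,R): not NE [P1→A gives 3>1; P2→Q gives 9>1]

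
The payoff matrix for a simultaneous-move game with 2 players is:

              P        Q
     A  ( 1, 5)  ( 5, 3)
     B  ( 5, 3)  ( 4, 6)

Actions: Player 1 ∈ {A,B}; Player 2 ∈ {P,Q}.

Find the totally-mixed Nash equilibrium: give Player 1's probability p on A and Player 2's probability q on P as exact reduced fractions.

p=3/5, q=1/5

P1 indiff ⇒ q·1+(1-q)·5 = q·5+(1-q)·4 ⇒ q(-4) = (1-q)(-1) ⇒ q = 1/5
P2 indiff ⇒ p·5+(1-p)·3 = p·3+(1-p)·6 ⇒ p(2) = (1-p)(3) ⇒ p = 3/5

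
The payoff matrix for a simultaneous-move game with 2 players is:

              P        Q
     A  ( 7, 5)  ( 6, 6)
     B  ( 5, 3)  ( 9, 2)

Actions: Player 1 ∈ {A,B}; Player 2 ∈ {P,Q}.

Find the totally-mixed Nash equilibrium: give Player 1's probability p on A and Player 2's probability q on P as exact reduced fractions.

p=1/2, q=3/5

P1 indiff ⇒ q·7+(1-q)·6 = q·5+(1-q)·9 ⇒ q(2) = (1-q)(3) ⇒ q = 3/5
P2 indiff ⇒ p·5+(1-p)·3 = p·6+(1-p)·2 ⇒ p(-1) = (1-p)(-1) ⇒ p = 1/2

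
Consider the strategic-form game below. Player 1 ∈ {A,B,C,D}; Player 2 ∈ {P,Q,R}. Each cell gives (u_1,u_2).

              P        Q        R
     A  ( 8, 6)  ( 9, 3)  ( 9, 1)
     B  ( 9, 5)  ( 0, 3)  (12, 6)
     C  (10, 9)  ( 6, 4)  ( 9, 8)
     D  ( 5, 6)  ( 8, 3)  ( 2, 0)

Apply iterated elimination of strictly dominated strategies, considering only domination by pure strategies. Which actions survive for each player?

Survivors P1:{B,C} P2:{P,R}

P1 drop D (A beats it: P:8>5 Q:9>8 R:9>2)
P2 drop Q (P beats it: A:6>3 B:5>3 C:9>4)
P1 drop A (B beats it: P:9>8 R:12>9)
P1→{B,C} P2→{P,R}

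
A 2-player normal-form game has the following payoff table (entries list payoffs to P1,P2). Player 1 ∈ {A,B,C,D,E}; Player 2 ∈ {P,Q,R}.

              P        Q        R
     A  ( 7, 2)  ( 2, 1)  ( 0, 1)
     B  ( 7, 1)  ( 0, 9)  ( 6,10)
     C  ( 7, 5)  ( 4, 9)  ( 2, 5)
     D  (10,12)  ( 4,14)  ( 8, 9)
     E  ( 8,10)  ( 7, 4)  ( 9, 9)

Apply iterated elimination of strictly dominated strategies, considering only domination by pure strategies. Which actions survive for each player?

IESDS → P1:{D,E} P2:{P,Q}

P1 drop A (D beats it: P:10>7 Q:4>2 R:8>0)
P1 drop B (D beats it: P:10>7 Q:4>0 R:8>6)
P1 drop C (E beats it: P:8>7 Q:7>4 R:9>2)
P2 drop R (P beats it: D:12>9 E:10>9)
P1→{D,E} P2→{P,Q}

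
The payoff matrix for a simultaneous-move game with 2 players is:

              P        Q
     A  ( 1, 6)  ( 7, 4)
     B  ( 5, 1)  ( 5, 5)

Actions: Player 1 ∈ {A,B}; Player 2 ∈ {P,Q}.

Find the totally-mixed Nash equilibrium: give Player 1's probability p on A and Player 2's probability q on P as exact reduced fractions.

P1 mixes 2/3 on A; P2 mixes 1/3 on P

P1 indiff ⇒ q·1+(1-q)·7 = q·5+(1-q)·5 ⇒ q(-4) = (1-q)(-2) ⇒ q = 1/3
P2 indiff ⇒ p·6+(1-p)·1 = p·4+(1-p)·5 ⇒ p(2) = (1-p)(4) ⇒ p = 2/3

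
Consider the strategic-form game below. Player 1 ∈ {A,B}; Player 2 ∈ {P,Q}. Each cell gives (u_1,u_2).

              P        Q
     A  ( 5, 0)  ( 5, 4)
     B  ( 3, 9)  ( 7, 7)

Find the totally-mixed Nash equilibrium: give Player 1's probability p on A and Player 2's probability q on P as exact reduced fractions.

P1 mixes 1/3 on A; P2 mixes 1/2 on P

P1 indiff ⇒ q·5+(1-q)·5 = q·3+(1-q)·7 ⇒ q(2) = (1-q)(2) ⇒ q = 1/2
P2 indiff ⇒ p·0+(1-p)·9 = p·4+(1-p)·7 ⇒ p(-4) = (1-p)(-2) ⇒ p = 1/3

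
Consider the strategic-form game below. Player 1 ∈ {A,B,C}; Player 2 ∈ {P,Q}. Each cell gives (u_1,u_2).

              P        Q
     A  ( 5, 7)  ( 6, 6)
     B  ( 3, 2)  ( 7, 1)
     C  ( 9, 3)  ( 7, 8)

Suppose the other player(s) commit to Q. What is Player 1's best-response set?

argmax u_1 = {B,C}

u_1(A vs Q) = 6
u_1(B vs Q) = 7
u_1(C vs Q) = 7
max payoff 7 at {B,C}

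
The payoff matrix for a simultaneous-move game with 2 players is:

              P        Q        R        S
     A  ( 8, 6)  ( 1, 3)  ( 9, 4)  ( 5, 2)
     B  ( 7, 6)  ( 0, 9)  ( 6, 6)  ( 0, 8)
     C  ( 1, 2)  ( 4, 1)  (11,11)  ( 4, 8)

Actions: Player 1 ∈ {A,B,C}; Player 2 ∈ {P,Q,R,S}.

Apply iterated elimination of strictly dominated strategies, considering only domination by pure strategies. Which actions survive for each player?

Survivors P1:{A,C} P2:{P,R}

P1 drop B (A beats it: P:8>7 Q:1>0 R:9>6 S:5>0)
P2 drop Q (P beats it: A:6>3 C:2>1)
P2 drop S (R beats it: A:4>2 C:11>8)
P1→{A,C} P2→{P,R}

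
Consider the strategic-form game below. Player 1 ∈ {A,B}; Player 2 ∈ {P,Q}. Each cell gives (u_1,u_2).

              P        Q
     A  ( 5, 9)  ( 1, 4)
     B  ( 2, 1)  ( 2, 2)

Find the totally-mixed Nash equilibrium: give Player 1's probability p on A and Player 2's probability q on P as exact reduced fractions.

P1 indiff ⇒ q·5+(1-q)·1 = q·2+(1-q)·2 ⇒ q(3) = (1-q)(1) ⇒ q = 1/4
P2 indiff ⇒ p·9+(1-p)·1 = p·4+(1-p)·2 ⇒ p(5) = (1-p)(1) ⇒ p = 1/6

p=1/6, q=1/4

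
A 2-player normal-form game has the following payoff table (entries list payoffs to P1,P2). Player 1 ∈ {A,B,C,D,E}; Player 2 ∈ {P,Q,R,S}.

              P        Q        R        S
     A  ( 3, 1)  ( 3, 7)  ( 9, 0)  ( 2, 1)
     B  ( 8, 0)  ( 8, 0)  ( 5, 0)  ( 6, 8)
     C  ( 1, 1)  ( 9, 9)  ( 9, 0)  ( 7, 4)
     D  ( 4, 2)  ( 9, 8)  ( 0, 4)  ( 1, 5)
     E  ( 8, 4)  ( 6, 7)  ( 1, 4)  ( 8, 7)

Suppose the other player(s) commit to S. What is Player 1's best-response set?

u_1(A vs S) = 2
u_1(B vs S) = 6
u_1(C vs S) = 7
u_1(D vs S) = 1
u_1(E vs S) = 8
max payoff 8 at {E}

argmax u_1 = {E}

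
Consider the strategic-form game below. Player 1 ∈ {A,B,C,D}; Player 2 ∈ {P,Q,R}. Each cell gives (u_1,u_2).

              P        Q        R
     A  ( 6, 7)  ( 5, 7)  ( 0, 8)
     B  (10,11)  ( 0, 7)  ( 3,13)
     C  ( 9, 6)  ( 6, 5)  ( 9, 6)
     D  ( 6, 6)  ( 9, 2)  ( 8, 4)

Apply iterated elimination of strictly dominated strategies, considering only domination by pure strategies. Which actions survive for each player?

Survivors P1:{B,C} P2:{P,R}

P1 drop A (C beats it: P:9>6 Q:6>5 R:9>0)
P2 drop Q (P beats it: B:11>7 C:6>5 D:6>2)
P1 drop D (C beats it: P:9>6 R:9>8)
P1→{B,C} P2→{P,R}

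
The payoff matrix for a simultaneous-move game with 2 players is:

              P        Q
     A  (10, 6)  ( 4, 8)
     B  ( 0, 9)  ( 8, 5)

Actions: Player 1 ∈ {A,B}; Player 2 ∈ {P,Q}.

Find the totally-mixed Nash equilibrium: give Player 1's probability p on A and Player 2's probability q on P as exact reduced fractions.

P1 indiff ⇒ q·10+(1-q)·4 = q·0+(1-q)·8 ⇒ q(10) = (1-q)(4) ⇒ q = 2/7
P2 indiff ⇒ p·6+(1-p)·9 = p·8+(1-p)·5 ⇒ p(-2) = (1-p)(-4) ⇒ p = 2/3

(p,q) = (2/3, 2/7)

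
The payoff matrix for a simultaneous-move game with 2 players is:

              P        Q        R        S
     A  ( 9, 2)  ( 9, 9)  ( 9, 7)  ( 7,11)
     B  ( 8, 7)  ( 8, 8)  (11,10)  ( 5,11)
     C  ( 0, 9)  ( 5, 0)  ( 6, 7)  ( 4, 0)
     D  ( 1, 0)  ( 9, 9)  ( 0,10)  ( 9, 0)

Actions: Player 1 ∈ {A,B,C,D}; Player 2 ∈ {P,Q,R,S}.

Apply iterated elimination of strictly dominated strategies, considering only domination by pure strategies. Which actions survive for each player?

P1 drop C (A beats it: P:9>0 Q:9>5 R:9>6 S:7>4)
P2 drop P (Q beats it: A:9>2 B:8>7 D:9>0)
P1→{A,B,D} P2→{Q,R,S}

Survivors P1:{A,B,D} P2:{Q,R,S}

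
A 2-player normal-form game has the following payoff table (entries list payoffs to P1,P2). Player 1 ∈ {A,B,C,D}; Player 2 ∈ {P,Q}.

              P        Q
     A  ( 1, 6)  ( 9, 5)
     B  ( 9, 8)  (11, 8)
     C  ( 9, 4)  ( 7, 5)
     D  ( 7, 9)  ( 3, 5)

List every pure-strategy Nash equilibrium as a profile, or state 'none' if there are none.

(A,P): not NE [P1→C gives 9>1]
(A,Q): not NE [P1→B gives 11>9; P2→P gives 6>5]
(B,P): NE
(B,Q): NE
(C,P): not NE [P2→Q gives 5>4]
(C,Q): not NE [P1→B gives 11>7]
(D,P): not NE [P1→C gives 9>7]
(D,Q): not NE [P1→B gives 11>3; P2→P gives 9>5]

NE set: (B,P), (B,Q)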